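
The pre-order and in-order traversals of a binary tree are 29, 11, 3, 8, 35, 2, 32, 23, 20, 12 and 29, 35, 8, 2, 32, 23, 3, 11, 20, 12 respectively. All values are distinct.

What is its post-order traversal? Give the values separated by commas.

The first element of pre-order is the root; it splits in-order into left and right subtrees.
Root 29: left subtree has 0 nodes { }, right has 9 {35, 8, 2, 32, 23, 3, 11, 20, 12}.
  Root 11: left subtree has 6 nodes {35, 8, 2, 32, 23, 3}, right has 2 {20, 12}.
    Root 3: left subtree has 5 nodes {35, 8, 2, 32, 23}, right has 0 { }.
      Root 8: left subtree has 1 node {35}, right has 3 {2, 32, 23}.
        Root 2: left subtree has 0 nodes { }, right has 2 {32, 23}.
          Root 32: left subtree has 0 nodes { }, right has 1 {23}.
    Root 20: left subtree has 0 nodes { }, right has 1 {12}.

35, 23, 32, 2, 8, 3, 12, 20, 11, 29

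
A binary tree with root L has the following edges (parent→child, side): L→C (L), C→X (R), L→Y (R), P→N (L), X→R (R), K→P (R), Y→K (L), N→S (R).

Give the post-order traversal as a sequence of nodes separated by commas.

R, X, C, S, N, P, K, Y, L

Post-order visits the left subtree, then the right subtree, then the node.
At L: go left to C.
  At C: no left child.
  At C: go right to X.
    At X: no left child.
    At X: go right to R.
      R is a leaf — visit R.
    Visit X.
  Visit C.
At L: go right to Y.
  At Y: go left to K.
    At K: no left child.
    At K: go right to P.
      At P: go left to N.
        At N: no left child.
        At N: go right to S.
          S is a leaf — visit S.
        Visit N.
      At P: no right child.
      Visit P.
    Visit K.
  At Y: no right child.
  Visit Y.
Visit L.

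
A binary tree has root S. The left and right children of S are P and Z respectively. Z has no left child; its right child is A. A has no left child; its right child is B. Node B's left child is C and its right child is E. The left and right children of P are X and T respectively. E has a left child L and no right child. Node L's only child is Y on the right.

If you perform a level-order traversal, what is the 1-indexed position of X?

Level-order visits nodes level by level from the root, left to right within each level.
Level 0: S
Level 1: P, Z
Level 2: X, T, A
Level 3: B
Level 4: C, E
Level 5: L
Level 6: Y
Full level-order sequence: S, P, Z, X, T, A, B, C, E, L, Y.

4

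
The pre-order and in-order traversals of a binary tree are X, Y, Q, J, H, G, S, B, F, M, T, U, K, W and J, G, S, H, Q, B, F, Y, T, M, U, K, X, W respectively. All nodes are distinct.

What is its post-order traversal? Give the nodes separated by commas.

The first element of pre-order is the root; it splits in-order into left and right subtrees.
Root X: left subtree has 12 nodes {J, G, S, H, Q, B, F, Y, T, M, U, K}, right has 1 {W}.
  Root Y: left subtree has 7 nodes {J, G, S, H, Q, B, F}, right has 4 {T, M, U, K}.
    Root Q: left subtree has 4 nodes {J, G, S, H}, right has 2 {B, F}.
      Root J: left subtree has 0 nodes { }, right has 3 {G, S, H}.
        Root H: left subtree has 2 nodes {G, S}, right has 0 { }.
          Root G: left subtree has 0 nodes { }, right has 1 {S}.
      Root B: left subtree has 0 nodes { }, right has 1 {F}.
    Root M: left subtree has 1 node {T}, right has 2 {U, K}.
      Root U: left subtree has 0 nodes { }, right has 1 {K}.

S, G, H, J, F, B, Q, T, K, U, M, Y, W, X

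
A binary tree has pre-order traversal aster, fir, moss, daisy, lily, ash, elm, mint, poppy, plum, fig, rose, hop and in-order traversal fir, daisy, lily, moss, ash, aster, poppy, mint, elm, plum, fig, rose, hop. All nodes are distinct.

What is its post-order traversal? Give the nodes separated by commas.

lily, daisy, ash, moss, fir, poppy, mint, hop, rose, fig, plum, elm, aster

The first element of pre-order is the root; it splits in-order into left and right subtrees.
Root aster: left subtree has 5 nodes {fir, daisy, lily, moss, ash}, right has 7 {poppy, mint, elm, plum, fig, rose, hop}.
  Root fir: left subtree has 0 nodes { }, right has 4 {daisy, lily, moss, ash}.
    Root moss: left subtree has 2 nodes {daisy, lily}, right has 1 {ash}.
      Root daisy: left subtree has 0 nodes { }, right has 1 {lily}.
  Root elm: left subtree has 2 nodes {poppy, mint}, right has 4 {plum, fig, rose, hop}.
    Root mint: left subtree has 1 node {poppy}, right has 0 { }.
    Root plum: left subtree has 0 nodes { }, right has 3 {fig, rose, hop}.
      Root fig: left subtree has 0 nodes { }, right has 2 {rose, hop}.
        Root rose: left subtree has 0 nodes { }, right has 1 {hop}.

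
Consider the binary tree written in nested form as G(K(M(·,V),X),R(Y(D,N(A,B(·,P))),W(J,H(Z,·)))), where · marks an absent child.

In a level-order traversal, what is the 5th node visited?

Level-order visits nodes level by level from the root, left to right within each level.
Level 0: G
Level 1: K, R
Level 2: M, X, Y, W
Level 3: V, D, N, J, H
Level 4: A, B, Z
Level 5: P
Full level-order sequence: G, K, R, M, X, Y, W, V, D, N, J, H, A, B, Z, P.

X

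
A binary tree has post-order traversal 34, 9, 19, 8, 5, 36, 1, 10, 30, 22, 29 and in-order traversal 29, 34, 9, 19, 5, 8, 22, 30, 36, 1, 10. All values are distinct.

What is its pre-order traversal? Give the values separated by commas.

The last element of post-order is the root; it splits in-order into left and right subtrees.
Root 29: left subtree has 0 nodes { }, right has 10 {34, 9, 19, 5, 8, 22, 30, 36, 1, 10}.
  Root 22: left subtree has 5 nodes {34, 9, 19, 5, 8}, right has 4 {30, 36, 1, 10}.
    Root 5: left subtree has 3 nodes {34, 9, 19}, right has 1 {8}.
      Root 19: left subtree has 2 nodes {34, 9}, right has 0 { }.
        Root 9: left subtree has 1 node {34}, right has 0 { }.
    Root 30: left subtree has 0 nodes { }, right has 3 {36, 1, 10}.
      Root 10: left subtree has 2 nodes {36, 1}, right has 0 { }.
        Root 1: left subtree has 1 node {36}, right has 0 { }.

29, 22, 5, 19, 9, 34, 8, 30, 10, 1, 36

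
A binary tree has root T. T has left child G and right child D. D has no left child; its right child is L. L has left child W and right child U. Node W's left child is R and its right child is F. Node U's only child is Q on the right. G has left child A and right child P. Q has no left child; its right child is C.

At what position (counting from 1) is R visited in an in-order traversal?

In-order visits the left subtree, then the node, then the right subtree.
At T: go left to G.
  At G: go left to A.
    A is a leaf — visit A.
  Visit G.
  At G: go right to P.
    P is a leaf — visit P.
Visit T.
At T: go right to D.
  At D: no left child.
  Visit D.
  At D: go right to L.
    At L: go left to W.
      At W: go left to R.
        R is a leaf — visit R.
      Visit W.
      At W: go right to F.
        F is a leaf — visit F.
    Visit L.
    At L: go right to U.
      At U: no left child.
      Visit U.
      At U: go right to Q.
        At Q: no left child.
        Visit Q.
        At Q: go right to C.
          C is a leaf — visit C.
Full in-order sequence: A, G, P, T, D, R, W, F, L, U, Q, C.

6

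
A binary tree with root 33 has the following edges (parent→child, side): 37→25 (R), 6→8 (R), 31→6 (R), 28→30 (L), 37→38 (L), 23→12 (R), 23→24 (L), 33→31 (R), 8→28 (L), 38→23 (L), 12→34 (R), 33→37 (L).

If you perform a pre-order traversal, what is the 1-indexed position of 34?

7

Pre-order visits the node, then its left subtree, then its right subtree.
Visit 33.
At 33: go left to 37.
  Visit 37.
  At 37: go left to 38.
    Visit 38.
    At 38: go left to 23.
      Visit 23.
      At 23: go left to 24.
        24 is a leaf — visit 24.
      At 23: go right to 12.
        Visit 12.
        At 12: no left child.
        At 12: go right to 34.
          34 is a leaf — visit 34.
    At 38: no right child.
  At 37: go right to 25.
    25 is a leaf — visit 25.
At 33: go right to 31.
  Visit 31.
  At 31: no left child.
  At 31: go right to 6.
    Visit 6.
    At 6: no left child.
    At 6: go right to 8.
      Visit 8.
      At 8: go left to 28.
        Visit 28.
        At 28: go left to 30.
          30 is a leaf — visit 30.
        At 28: no right child.
      At 8: no right child.
Full pre-order sequence: 33, 37, 38, 23, 24, 12, 34, 25, 31, 6, 8, 28, 30.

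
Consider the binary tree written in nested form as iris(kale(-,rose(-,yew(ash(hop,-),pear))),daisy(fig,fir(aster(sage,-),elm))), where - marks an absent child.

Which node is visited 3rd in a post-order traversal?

pear

Post-order visits the left subtree, then the right subtree, then the node.
At iris: go left to kale.
  At kale: no left child.
  At kale: go right to rose.
    At rose: no left child.
    At rose: go right to yew.
      At yew: go left to ash.
        At ash: go left to hop.
          hop is a leaf — visit hop.
        At ash: no right child.
        Visit ash.
      At yew: go right to pear.
        pear is a leaf — visit pear.
      Visit yew.
    Visit rose.
  Visit kale.
At iris: go right to daisy.
  At daisy: go left to fig.
    fig is a leaf — visit fig.
  At daisy: go right to fir.
    At fir: go left to aster.
      At aster: go left to sage.
        sage is a leaf — visit sage.
      At aster: no right child.
      Visit aster.
    At fir: go right to elm.
      elm is a leaf — visit elm.
    Visit fir.
  Visit daisy.
Visit iris.
Full post-order sequence: hop, ash, pear, yew, rose, kale, fig, sage, aster, elm, fir, daisy, iris.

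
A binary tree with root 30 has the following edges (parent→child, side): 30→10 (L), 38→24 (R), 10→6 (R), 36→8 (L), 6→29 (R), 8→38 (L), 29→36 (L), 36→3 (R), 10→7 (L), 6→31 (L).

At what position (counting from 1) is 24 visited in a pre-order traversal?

Pre-order visits the node, then its left subtree, then its right subtree.
Visit 30.
At 30: go left to 10.
  Visit 10.
  At 10: go left to 7.
    7 is a leaf — visit 7.
  At 10: go right to 6.
    Visit 6.
    At 6: go left to 31.
      31 is a leaf — visit 31.
    At 6: go right to 29.
      Visit 29.
      At 29: go left to 36.
        Visit 36.
        At 36: go left to 8.
          Visit 8.
          At 8: go left to 38.
            Visit 38.
            At 38: no left child.
            At 38: go right to 24.
              24 is a leaf — visit 24.
          At 8: no right child.
        At 36: go right to 3.
          3 is a leaf — visit 3.
      At 29: no right child.
At 30: no right child.
Full pre-order sequence: 30, 10, 7, 6, 31, 29, 36, 8, 38, 24, 3.

10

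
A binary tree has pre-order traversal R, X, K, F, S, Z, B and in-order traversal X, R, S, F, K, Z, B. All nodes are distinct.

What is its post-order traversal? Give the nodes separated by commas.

X, S, F, B, Z, K, R

The first element of pre-order is the root; it splits in-order into left and right subtrees.
Root R: left subtree has 1 node {X}, right has 5 {S, F, K, Z, B}.
  Root K: left subtree has 2 nodes {S, F}, right has 2 {Z, B}.
    Root F: left subtree has 1 node {S}, right has 0 { }.
    Root Z: left subtree has 0 nodes { }, right has 1 {B}.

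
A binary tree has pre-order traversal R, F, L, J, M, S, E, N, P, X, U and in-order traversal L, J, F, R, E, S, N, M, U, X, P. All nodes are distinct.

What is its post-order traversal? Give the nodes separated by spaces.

J L F E N S U X P M R

The first element of pre-order is the root; it splits in-order into left and right subtrees.
Root R: left subtree has 3 nodes {L, J, F}, right has 7 {E, S, N, M, U, X, P}.
  Root F: left subtree has 2 nodes {L, J}, right has 0 { }.
    Root L: left subtree has 0 nodes { }, right has 1 {J}.
  Root M: left subtree has 3 nodes {E, S, N}, right has 3 {U, X, P}.
    Root S: left subtree has 1 node {E}, right has 1 {N}.
    Root P: left subtree has 2 nodes {U, X}, right has 0 { }.
      Root X: left subtree has 1 node {U}, right has 0 { }.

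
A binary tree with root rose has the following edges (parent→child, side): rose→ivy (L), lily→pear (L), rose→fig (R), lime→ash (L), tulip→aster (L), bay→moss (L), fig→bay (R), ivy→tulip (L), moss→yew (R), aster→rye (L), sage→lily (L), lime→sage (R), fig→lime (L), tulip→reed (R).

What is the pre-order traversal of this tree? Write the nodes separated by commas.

rose, ivy, tulip, aster, rye, reed, fig, lime, ash, sage, lily, pear, bay, moss, yew

Pre-order visits the node, then its left subtree, then its right subtree.
Visit rose.
At rose: go left to ivy.
  Visit ivy.
  At ivy: go left to tulip.
    Visit tulip.
    At tulip: go left to aster.
      Visit aster.
      At aster: go left to rye.
        rye is a leaf — visit rye.
      At aster: no right child.
    At tulip: go right to reed.
      reed is a leaf — visit reed.
  At ivy: no right child.
At rose: go right to fig.
  Visit fig.
  At fig: go left to lime.
    Visit lime.
    At lime: go left to ash.
      ash is a leaf — visit ash.
    At lime: go right to sage.
      Visit sage.
      At sage: go left to lily.
        Visit lily.
        At lily: go left to pear.
          pear is a leaf — visit pear.
        At lily: no right child.
      At sage: no right child.
  At fig: go right to bay.
    Visit bay.
    At bay: go left to moss.
      Visit moss.
      At moss: no left child.
      At moss: go right to yew.
        yew is a leaf — visit yew.
    At bay: no right child.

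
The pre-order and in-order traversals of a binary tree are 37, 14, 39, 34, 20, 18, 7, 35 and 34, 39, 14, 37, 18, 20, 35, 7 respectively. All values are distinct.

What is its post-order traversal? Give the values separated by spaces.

34 39 14 18 35 7 20 37

The first element of pre-order is the root; it splits in-order into left and right subtrees.
Root 37: left subtree has 3 nodes {34, 39, 14}, right has 4 {18, 20, 35, 7}.
  Root 14: left subtree has 2 nodes {34, 39}, right has 0 { }.
    Root 39: left subtree has 1 node {34}, right has 0 { }.
  Root 20: left subtree has 1 node {18}, right has 2 {35, 7}.
    Root 7: left subtree has 1 node {35}, right has 0 { }.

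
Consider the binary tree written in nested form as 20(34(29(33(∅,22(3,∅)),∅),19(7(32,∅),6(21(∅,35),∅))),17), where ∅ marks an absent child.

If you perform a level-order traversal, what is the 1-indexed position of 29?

Level-order visits nodes level by level from the root, left to right within each level.
Level 0: 20
Level 1: 34, 17
Level 2: 29, 19
Level 3: 33, 7, 6
Level 4: 22, 32, 21
Level 5: 3, 35
Full level-order sequence: 20, 34, 17, 29, 19, 33, 7, 6, 22, 32, 21, 3, 35.

4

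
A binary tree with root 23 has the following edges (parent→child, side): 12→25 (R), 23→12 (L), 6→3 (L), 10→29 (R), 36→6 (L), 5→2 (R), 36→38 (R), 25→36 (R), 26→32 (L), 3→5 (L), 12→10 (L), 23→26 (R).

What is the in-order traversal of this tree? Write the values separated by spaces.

In-order visits the left subtree, then the node, then the right subtree.
At 23: go left to 12.
  At 12: go left to 10.
    At 10: no left child.
    Visit 10.
    At 10: go right to 29.
      29 is a leaf — visit 29.
  Visit 12.
  At 12: go right to 25.
    At 25: no left child.
    Visit 25.
    At 25: go right to 36.
      At 36: go left to 6.
        At 6: go left to 3.
          At 3: go left to 5.
            At 5: no left child.
            Visit 5.
            At 5: go right to 2.
              2 is a leaf — visit 2.
          Visit 3.
          At 3: no right child.
        Visit 6.
        At 6: no right child.
      Visit 36.
      At 36: go right to 38.
        38 is a leaf — visit 38.
Visit 23.
At 23: go right to 26.
  At 26: go left to 32.
    32 is a leaf — visit 32.
  Visit 26.
  At 26: no right child.

10 29 12 25 5 2 3 6 36 38 23 32 26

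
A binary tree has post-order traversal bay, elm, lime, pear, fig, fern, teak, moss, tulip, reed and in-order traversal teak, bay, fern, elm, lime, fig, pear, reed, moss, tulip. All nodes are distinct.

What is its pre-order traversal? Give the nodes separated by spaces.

reed teak fern bay fig lime elm pear tulip moss

The last element of post-order is the root; it splits in-order into left and right subtrees.
Root reed: left subtree has 7 nodes {teak, bay, fern, elm, lime, fig, pear}, right has 2 {moss, tulip}.
  Root teak: left subtree has 0 nodes { }, right has 6 {bay, fern, elm, lime, fig, pear}.
    Root fern: left subtree has 1 node {bay}, right has 4 {elm, lime, fig, pear}.
      Root fig: left subtree has 2 nodes {elm, lime}, right has 1 {pear}.
        Root lime: left subtree has 1 node {elm}, right has 0 { }.
  Root tulip: left subtree has 1 node {moss}, right has 0 { }.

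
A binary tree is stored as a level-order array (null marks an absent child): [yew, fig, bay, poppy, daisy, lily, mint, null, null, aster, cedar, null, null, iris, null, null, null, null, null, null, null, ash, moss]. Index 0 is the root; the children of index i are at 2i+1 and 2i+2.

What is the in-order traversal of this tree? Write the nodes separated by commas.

In-order visits the left subtree, then the node, then the right subtree.
At yew: go left to fig.
  At fig: go left to poppy.
    poppy is a leaf — visit poppy.
  Visit fig.
  At fig: go right to daisy.
    At daisy: go left to aster.
      aster is a leaf — visit aster.
    Visit daisy.
    At daisy: go right to cedar.
      At cedar: go left to ash.
        ash is a leaf — visit ash.
      Visit cedar.
      At cedar: go right to moss.
        moss is a leaf — visit moss.
Visit yew.
At yew: go right to bay.
  At bay: go left to lily.
    lily is a leaf — visit lily.
  Visit bay.
  At bay: go right to mint.
    At mint: go left to iris.
      iris is a leaf — visit iris.
    Visit mint.
    At mint: no right child.

poppy, fig, aster, daisy, ash, cedar, moss, yew, lily, bay, iris, mint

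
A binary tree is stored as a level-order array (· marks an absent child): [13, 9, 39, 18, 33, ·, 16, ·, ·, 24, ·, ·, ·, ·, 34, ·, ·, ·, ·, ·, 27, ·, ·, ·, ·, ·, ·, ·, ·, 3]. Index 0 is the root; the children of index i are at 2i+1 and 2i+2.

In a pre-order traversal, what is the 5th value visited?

Pre-order visits the node, then its left subtree, then its right subtree.
Visit 13.
At 13: go left to 9.
  Visit 9.
  At 9: go left to 18.
    18 is a leaf — visit 18.
  At 9: go right to 33.
    Visit 33.
    At 33: go left to 24.
      Visit 24.
      At 24: no left child.
      At 24: go right to 27.
        27 is a leaf — visit 27.
    At 33: no right child.
At 13: go right to 39.
  Visit 39.
  At 39: no left child.
  At 39: go right to 16.
    Visit 16.
    At 16: no left child.
    At 16: go right to 34.
      Visit 34.
      At 34: go left to 3.
        3 is a leaf — visit 3.
      At 34: no right child.
Full pre-order sequence: 13, 9, 18, 33, 24, 27, 39, 16, 34, 3.

24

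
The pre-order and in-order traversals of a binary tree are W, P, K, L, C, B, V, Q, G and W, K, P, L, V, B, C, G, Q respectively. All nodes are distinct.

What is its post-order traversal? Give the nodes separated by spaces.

The first element of pre-order is the root; it splits in-order into left and right subtrees.
Root W: left subtree has 0 nodes { }, right has 8 {K, P, L, V, B, C, G, Q}.
  Root P: left subtree has 1 node {K}, right has 6 {L, V, B, C, G, Q}.
    Root L: left subtree has 0 nodes { }, right has 5 {V, B, C, G, Q}.
      Root C: left subtree has 2 nodes {V, B}, right has 2 {G, Q}.
        Root B: left subtree has 1 node {V}, right has 0 { }.
        Root Q: left subtree has 1 node {G}, right has 0 { }.

K V B G Q C L P W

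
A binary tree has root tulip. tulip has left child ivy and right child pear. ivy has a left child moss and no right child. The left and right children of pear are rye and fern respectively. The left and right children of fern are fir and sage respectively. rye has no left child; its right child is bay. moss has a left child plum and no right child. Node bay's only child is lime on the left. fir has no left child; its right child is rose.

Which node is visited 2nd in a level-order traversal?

ivy

Level-order visits nodes level by level from the root, left to right within each level.
Level 0: tulip
Level 1: ivy, pear
Level 2: moss, rye, fern
Level 3: plum, bay, fir, sage
Level 4: lime, rose
Full level-order sequence: tulip, ivy, pear, moss, rye, fern, plum, bay, fir, sage, lime, rose.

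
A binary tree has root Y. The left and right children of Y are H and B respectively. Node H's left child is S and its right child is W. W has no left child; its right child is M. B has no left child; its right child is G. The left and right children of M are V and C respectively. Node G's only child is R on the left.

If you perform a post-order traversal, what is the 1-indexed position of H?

Post-order visits the left subtree, then the right subtree, then the node.
At Y: go left to H.
  At H: go left to S.
    S is a leaf — visit S.
  At H: go right to W.
    At W: no left child.
    At W: go right to M.
      At M: go left to V.
        V is a leaf — visit V.
      At M: go right to C.
        C is a leaf — visit C.
      Visit M.
    Visit W.
  Visit H.
At Y: go right to B.
  At B: no left child.
  At B: go right to G.
    At G: go left to R.
      R is a leaf — visit R.
    At G: no right child.
    Visit G.
  Visit B.
Visit Y.
Full post-order sequence: S, V, C, M, W, H, R, G, B, Y.

6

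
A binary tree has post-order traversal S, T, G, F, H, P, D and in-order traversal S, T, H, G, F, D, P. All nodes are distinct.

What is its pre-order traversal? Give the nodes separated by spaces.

D H T S F G P

The last element of post-order is the root; it splits in-order into left and right subtrees.
Root D: left subtree has 5 nodes {S, T, H, G, F}, right has 1 {P}.
  Root H: left subtree has 2 nodes {S, T}, right has 2 {G, F}.
    Root T: left subtree has 1 node {S}, right has 0 { }.
    Root F: left subtree has 1 node {G}, right has 0 { }.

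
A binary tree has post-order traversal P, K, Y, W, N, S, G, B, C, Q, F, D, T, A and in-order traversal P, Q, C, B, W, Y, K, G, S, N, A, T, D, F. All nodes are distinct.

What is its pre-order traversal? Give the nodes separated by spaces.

A Q P C B G W Y K S N T D F

The last element of post-order is the root; it splits in-order into left and right subtrees.
Root A: left subtree has 10 nodes {P, Q, C, B, W, Y, K, G, S, N}, right has 3 {T, D, F}.
  Root Q: left subtree has 1 node {P}, right has 8 {C, B, W, Y, K, G, S, N}.
    Root C: left subtree has 0 nodes { }, right has 7 {B, W, Y, K, G, S, N}.
      Root B: left subtree has 0 nodes { }, right has 6 {W, Y, K, G, S, N}.
        Root G: left subtree has 3 nodes {W, Y, K}, right has 2 {S, N}.
          Root W: left subtree has 0 nodes { }, right has 2 {Y, K}.
            Root Y: left subtree has 0 nodes { }, right has 1 {K}.
          Root S: left subtree has 0 nodes { }, right has 1 {N}.
  Root T: left subtree has 0 nodes { }, right has 2 {D, F}.
    Root D: left subtree has 0 nodes { }, right has 1 {F}.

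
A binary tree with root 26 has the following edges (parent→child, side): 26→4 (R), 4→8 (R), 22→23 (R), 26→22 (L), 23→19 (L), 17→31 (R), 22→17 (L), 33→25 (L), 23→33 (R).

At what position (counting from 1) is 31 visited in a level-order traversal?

7

Level-order visits nodes level by level from the root, left to right within each level.
Level 0: 26
Level 1: 22, 4
Level 2: 17, 23, 8
Level 3: 31, 19, 33
Level 4: 25
Full level-order sequence: 26, 22, 4, 17, 23, 8, 31, 19, 33, 25.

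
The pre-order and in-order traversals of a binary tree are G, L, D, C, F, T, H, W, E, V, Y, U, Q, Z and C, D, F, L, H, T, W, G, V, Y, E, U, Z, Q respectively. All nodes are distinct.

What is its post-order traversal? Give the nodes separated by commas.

C, F, D, H, W, T, L, Y, V, Z, Q, U, E, G

The first element of pre-order is the root; it splits in-order into left and right subtrees.
Root G: left subtree has 7 nodes {C, D, F, L, H, T, W}, right has 6 {V, Y, E, U, Z, Q}.
  Root L: left subtree has 3 nodes {C, D, F}, right has 3 {H, T, W}.
    Root D: left subtree has 1 node {C}, right has 1 {F}.
    Root T: left subtree has 1 node {H}, right has 1 {W}.
  Root E: left subtree has 2 nodes {V, Y}, right has 3 {U, Z, Q}.
    Root V: left subtree has 0 nodes { }, right has 1 {Y}.
    Root U: left subtree has 0 nodes { }, right has 2 {Z, Q}.
      Root Q: left subtree has 1 node {Z}, right has 0 { }.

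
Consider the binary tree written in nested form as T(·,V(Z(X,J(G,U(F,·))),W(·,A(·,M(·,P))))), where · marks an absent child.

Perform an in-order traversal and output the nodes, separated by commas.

T, X, Z, G, J, F, U, V, W, A, M, P

In-order visits the left subtree, then the node, then the right subtree.
At T: no left child.
Visit T.
At T: go right to V.
  At V: go left to Z.
    At Z: go left to X.
      X is a leaf — visit X.
    Visit Z.
    At Z: go right to J.
      At J: go left to G.
        G is a leaf — visit G.
      Visit J.
      At J: go right to U.
        At U: go left to F.
          F is a leaf — visit F.
        Visit U.
        At U: no right child.
  Visit V.
  At V: go right to W.
    At W: no left child.
    Visit W.
    At W: go right to A.
      At A: no left child.
      Visit A.
      At A: go right to M.
        At M: no left child.
        Visit M.
        At M: go right to P.
          P is a leaf — visit P.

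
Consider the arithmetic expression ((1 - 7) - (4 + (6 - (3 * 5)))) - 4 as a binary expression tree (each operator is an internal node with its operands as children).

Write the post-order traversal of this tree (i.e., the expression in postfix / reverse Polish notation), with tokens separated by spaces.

Post-order on an expression tree gives postfix notation: for each operator, emit left operand, right operand, then the operator.

1 7 - 4 6 3 5 * - + - 4 -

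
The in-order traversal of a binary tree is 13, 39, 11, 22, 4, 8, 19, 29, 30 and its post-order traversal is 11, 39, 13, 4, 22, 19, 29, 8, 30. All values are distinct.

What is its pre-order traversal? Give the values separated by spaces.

The last element of post-order is the root; it splits in-order into left and right subtrees.
Root 30: left subtree has 8 nodes {13, 39, 11, 22, 4, 8, 19, 29}, right has 0 { }.
  Root 8: left subtree has 5 nodes {13, 39, 11, 22, 4}, right has 2 {19, 29}.
    Root 22: left subtree has 3 nodes {13, 39, 11}, right has 1 {4}.
      Root 13: left subtree has 0 nodes { }, right has 2 {39, 11}.
        Root 39: left subtree has 0 nodes { }, right has 1 {11}.
    Root 29: left subtree has 1 node {19}, right has 0 { }.

30 8 22 13 39 11 4 29 19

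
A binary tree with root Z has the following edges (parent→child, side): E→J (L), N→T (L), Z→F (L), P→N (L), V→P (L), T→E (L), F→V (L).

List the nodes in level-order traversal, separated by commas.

Level-order visits nodes level by level from the root, left to right within each level.
Level 0: Z
Level 1: F
Level 2: V
Level 3: P
Level 4: N
Level 5: T
Level 6: E
Level 7: J

Z, F, V, P, N, T, E, J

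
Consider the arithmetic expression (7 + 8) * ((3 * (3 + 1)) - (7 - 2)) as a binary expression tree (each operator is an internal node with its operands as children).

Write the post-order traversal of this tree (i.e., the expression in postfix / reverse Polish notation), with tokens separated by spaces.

7 8 + 3 3 1 + * 7 2 - - *

Post-order on an expression tree gives postfix notation: for each operator, emit left operand, right operand, then the operator.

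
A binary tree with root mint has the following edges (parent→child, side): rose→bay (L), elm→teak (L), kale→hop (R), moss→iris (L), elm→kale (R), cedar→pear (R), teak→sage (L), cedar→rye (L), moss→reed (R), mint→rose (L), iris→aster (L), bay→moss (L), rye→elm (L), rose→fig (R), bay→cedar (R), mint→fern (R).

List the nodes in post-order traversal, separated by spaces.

aster iris reed moss sage teak hop kale elm rye pear cedar bay fig rose fern mint

Post-order visits the left subtree, then the right subtree, then the node.
At mint: go left to rose.
  At rose: go left to bay.
    At bay: go left to moss.
      At moss: go left to iris.
        At iris: go left to aster.
          aster is a leaf — visit aster.
        At iris: no right child.
        Visit iris.
      At moss: go right to reed.
        reed is a leaf — visit reed.
      Visit moss.
    At bay: go right to cedar.
      At cedar: go left to rye.
        At rye: go left to elm.
          At elm: go left to teak.
            At teak: go left to sage.
              sage is a leaf — visit sage.
            At teak: no right child.
            Visit teak.
          At elm: go right to kale.
            At kale: no left child.
            At kale: go right to hop.
              hop is a leaf — visit hop.
            Visit kale.
          Visit elm.
        At rye: no right child.
        Visit rye.
      At cedar: go right to pear.
        pear is a leaf — visit pear.
      Visit cedar.
    Visit bay.
  At rose: go right to fig.
    fig is a leaf — visit fig.
  Visit rose.
At mint: go right to fern.
  fern is a leaf — visit fern.
Visit mint.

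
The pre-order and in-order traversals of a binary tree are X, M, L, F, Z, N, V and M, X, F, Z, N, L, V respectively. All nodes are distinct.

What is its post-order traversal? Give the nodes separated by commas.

M, N, Z, F, V, L, X

The first element of pre-order is the root; it splits in-order into left and right subtrees.
Root X: left subtree has 1 node {M}, right has 5 {F, Z, N, L, V}.
  Root L: left subtree has 3 nodes {F, Z, N}, right has 1 {V}.
    Root F: left subtree has 0 nodes { }, right has 2 {Z, N}.
      Root Z: left subtree has 0 nodes { }, right has 1 {N}.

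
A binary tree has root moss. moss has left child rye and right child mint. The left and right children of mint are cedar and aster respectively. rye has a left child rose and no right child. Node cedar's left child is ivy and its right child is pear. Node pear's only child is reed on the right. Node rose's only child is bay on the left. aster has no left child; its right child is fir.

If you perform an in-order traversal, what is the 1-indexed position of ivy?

5

In-order visits the left subtree, then the node, then the right subtree.
At moss: go left to rye.
  At rye: go left to rose.
    At rose: go left to bay.
      bay is a leaf — visit bay.
    Visit rose.
    At rose: no right child.
  Visit rye.
  At rye: no right child.
Visit moss.
At moss: go right to mint.
  At mint: go left to cedar.
    At cedar: go left to ivy.
      ivy is a leaf — visit ivy.
    Visit cedar.
    At cedar: go right to pear.
      At pear: no left child.
      Visit pear.
      At pear: go right to reed.
        reed is a leaf — visit reed.
  Visit mint.
  At mint: go right to aster.
    At aster: no left child.
    Visit aster.
    At aster: go right to fir.
      fir is a leaf — visit fir.
Full in-order sequence: bay, rose, rye, moss, ivy, cedar, pear, reed, mint, aster, fir.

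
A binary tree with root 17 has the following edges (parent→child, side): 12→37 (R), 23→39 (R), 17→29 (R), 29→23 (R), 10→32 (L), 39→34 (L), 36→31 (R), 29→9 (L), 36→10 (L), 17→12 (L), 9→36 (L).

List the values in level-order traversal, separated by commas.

17, 12, 29, 37, 9, 23, 36, 39, 10, 31, 34, 32

Level-order visits nodes level by level from the root, left to right within each level.
Level 0: 17
Level 1: 12, 29
Level 2: 37, 9, 23
Level 3: 36, 39
Level 4: 10, 31, 34
Level 5: 32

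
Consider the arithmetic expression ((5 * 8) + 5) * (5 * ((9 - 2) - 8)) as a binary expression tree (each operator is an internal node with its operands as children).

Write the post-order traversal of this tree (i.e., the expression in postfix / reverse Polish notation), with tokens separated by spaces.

Post-order on an expression tree gives postfix notation: for each operator, emit left operand, right operand, then the operator.

5 8 * 5 + 5 9 2 - 8 - * *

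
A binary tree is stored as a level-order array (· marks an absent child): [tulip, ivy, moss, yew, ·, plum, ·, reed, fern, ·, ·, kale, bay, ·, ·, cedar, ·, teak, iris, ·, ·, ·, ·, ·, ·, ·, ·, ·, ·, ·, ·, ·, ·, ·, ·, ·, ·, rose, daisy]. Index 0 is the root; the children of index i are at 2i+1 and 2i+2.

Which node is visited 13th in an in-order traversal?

In-order visits the left subtree, then the node, then the right subtree.
At tulip: go left to ivy.
  At ivy: go left to yew.
    At yew: go left to reed.
      At reed: go left to cedar.
        cedar is a leaf — visit cedar.
      Visit reed.
      At reed: no right child.
    Visit yew.
    At yew: go right to fern.
      At fern: go left to teak.
        teak is a leaf — visit teak.
      Visit fern.
      At fern: go right to iris.
        At iris: go left to rose.
          rose is a leaf — visit rose.
        Visit iris.
        At iris: go right to daisy.
          daisy is a leaf — visit daisy.
  Visit ivy.
  At ivy: no right child.
Visit tulip.
At tulip: go right to moss.
  At moss: go left to plum.
    At plum: go left to kale.
      kale is a leaf — visit kale.
    Visit plum.
    At plum: go right to bay.
      bay is a leaf — visit bay.
  Visit moss.
  At moss: no right child.
Full in-order sequence: cedar, reed, yew, teak, fern, rose, iris, daisy, ivy, tulip, kale, plum, bay, moss.

bay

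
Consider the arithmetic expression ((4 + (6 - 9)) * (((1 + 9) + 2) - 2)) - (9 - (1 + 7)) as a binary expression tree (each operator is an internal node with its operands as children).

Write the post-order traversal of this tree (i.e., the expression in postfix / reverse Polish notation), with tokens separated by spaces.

4 6 9 - + 1 9 + 2 + 2 - * 9 1 7 + - -

Post-order on an expression tree gives postfix notation: for each operator, emit left operand, right operand, then the operator.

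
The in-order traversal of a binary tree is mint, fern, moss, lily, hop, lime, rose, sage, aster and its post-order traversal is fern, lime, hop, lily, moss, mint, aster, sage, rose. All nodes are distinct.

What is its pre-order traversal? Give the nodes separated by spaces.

rose mint moss fern lily hop lime sage aster

The last element of post-order is the root; it splits in-order into left and right subtrees.
Root rose: left subtree has 6 nodes {mint, fern, moss, lily, hop, lime}, right has 2 {sage, aster}.
  Root mint: left subtree has 0 nodes { }, right has 5 {fern, moss, lily, hop, lime}.
    Root moss: left subtree has 1 node {fern}, right has 3 {lily, hop, lime}.
      Root lily: left subtree has 0 nodes { }, right has 2 {hop, lime}.
        Root hop: left subtree has 0 nodes { }, right has 1 {lime}.
  Root sage: left subtree has 0 nodes { }, right has 1 {aster}.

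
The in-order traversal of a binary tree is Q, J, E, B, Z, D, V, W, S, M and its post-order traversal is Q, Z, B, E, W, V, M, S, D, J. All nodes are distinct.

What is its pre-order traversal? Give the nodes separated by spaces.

J Q D E B Z S V W M

The last element of post-order is the root; it splits in-order into left and right subtrees.
Root J: left subtree has 1 node {Q}, right has 8 {E, B, Z, D, V, W, S, M}.
  Root D: left subtree has 3 nodes {E, B, Z}, right has 4 {V, W, S, M}.
    Root E: left subtree has 0 nodes { }, right has 2 {B, Z}.
      Root B: left subtree has 0 nodes { }, right has 1 {Z}.
    Root S: left subtree has 2 nodes {V, W}, right has 1 {M}.
      Root V: left subtree has 0 nodes { }, right has 1 {W}.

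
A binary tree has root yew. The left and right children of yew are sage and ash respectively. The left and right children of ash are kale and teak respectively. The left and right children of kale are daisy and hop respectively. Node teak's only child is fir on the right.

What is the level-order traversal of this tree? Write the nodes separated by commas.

Level-order visits nodes level by level from the root, left to right within each level.
Level 0: yew
Level 1: sage, ash
Level 2: kale, teak
Level 3: daisy, hop, fir

yew, sage, ash, kale, teak, daisy, hop, fir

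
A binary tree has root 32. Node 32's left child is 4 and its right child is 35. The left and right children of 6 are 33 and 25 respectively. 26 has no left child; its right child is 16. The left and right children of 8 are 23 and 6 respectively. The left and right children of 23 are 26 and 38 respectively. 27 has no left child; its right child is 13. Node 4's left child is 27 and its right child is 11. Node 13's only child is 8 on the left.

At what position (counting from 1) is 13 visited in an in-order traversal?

10

In-order visits the left subtree, then the node, then the right subtree.
At 32: go left to 4.
  At 4: go left to 27.
    At 27: no left child.
    Visit 27.
    At 27: go right to 13.
      At 13: go left to 8.
        At 8: go left to 23.
          At 23: go left to 26.
            At 26: no left child.
            Visit 26.
            At 26: go right to 16.
              16 is a leaf — visit 16.
          Visit 23.
          At 23: go right to 38.
            38 is a leaf — visit 38.
        Visit 8.
        At 8: go right to 6.
          At 6: go left to 33.
            33 is a leaf — visit 33.
          Visit 6.
          At 6: go right to 25.
            25 is a leaf — visit 25.
      Visit 13.
      At 13: no right child.
  Visit 4.
  At 4: go right to 11.
    11 is a leaf — visit 11.
Visit 32.
At 32: go right to 35.
  35 is a leaf — visit 35.
Full in-order sequence: 27, 26, 16, 23, 38, 8, 33, 6, 25, 13, 4, 11, 32, 35.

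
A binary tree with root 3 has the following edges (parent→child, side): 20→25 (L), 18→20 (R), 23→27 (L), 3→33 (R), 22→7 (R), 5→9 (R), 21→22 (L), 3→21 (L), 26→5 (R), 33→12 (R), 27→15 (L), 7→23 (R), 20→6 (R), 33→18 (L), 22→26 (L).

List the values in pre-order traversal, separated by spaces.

Pre-order visits the node, then its left subtree, then its right subtree.
Visit 3.
At 3: go left to 21.
  Visit 21.
  At 21: go left to 22.
    Visit 22.
    At 22: go left to 26.
      Visit 26.
      At 26: no left child.
      At 26: go right to 5.
        Visit 5.
        At 5: no left child.
        At 5: go right to 9.
          9 is a leaf — visit 9.
    At 22: go right to 7.
      Visit 7.
      At 7: no left child.
      At 7: go right to 23.
        Visit 23.
        At 23: go left to 27.
          Visit 27.
          At 27: go left to 15.
            15 is a leaf — visit 15.
          At 27: no right child.
        At 23: no right child.
  At 21: no right child.
At 3: go right to 33.
  Visit 33.
  At 33: go left to 18.
    Visit 18.
    At 18: no left child.
    At 18: go right to 20.
      Visit 20.
      At 20: go left to 25.
        25 is a leaf — visit 25.
      At 20: go right to 6.
        6 is a leaf — visit 6.
  At 33: go right to 12.
    12 is a leaf — visit 12.

3 21 22 26 5 9 7 23 27 15 33 18 20 25 6 12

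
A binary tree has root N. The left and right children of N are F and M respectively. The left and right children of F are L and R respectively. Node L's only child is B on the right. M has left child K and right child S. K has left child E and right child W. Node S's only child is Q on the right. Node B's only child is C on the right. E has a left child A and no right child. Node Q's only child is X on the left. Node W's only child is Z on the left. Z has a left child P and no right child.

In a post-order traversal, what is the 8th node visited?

P

Post-order visits the left subtree, then the right subtree, then the node.
At N: go left to F.
  At F: go left to L.
    At L: no left child.
    At L: go right to B.
      At B: no left child.
      At B: go right to C.
        C is a leaf — visit C.
      Visit B.
    Visit L.
  At F: go right to R.
    R is a leaf — visit R.
  Visit F.
At N: go right to M.
  At M: go left to K.
    At K: go left to E.
      At E: go left to A.
        A is a leaf — visit A.
      At E: no right child.
      Visit E.
    At K: go right to W.
      At W: go left to Z.
        At Z: go left to P.
          P is a leaf — visit P.
        At Z: no right child.
        Visit Z.
      At W: no right child.
      Visit W.
    Visit K.
  At M: go right to S.
    At S: no left child.
    At S: go right to Q.
      At Q: go left to X.
        X is a leaf — visit X.
      At Q: no right child.
      Visit Q.
    Visit S.
  Visit M.
Visit N.
Full post-order sequence: C, B, L, R, F, A, E, P, Z, W, K, X, Q, S, M, N.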